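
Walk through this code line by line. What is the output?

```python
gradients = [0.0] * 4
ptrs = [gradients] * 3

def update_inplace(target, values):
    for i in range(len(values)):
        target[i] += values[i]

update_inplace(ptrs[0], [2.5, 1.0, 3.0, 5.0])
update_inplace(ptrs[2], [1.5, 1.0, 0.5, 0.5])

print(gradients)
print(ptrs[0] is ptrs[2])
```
[4.0, 2.0, 3.5, 5.5]
True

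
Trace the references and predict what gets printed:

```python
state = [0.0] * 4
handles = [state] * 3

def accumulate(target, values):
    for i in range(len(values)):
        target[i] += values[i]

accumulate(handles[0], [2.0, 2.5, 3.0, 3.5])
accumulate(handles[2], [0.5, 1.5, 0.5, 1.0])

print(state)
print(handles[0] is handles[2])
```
[2.5, 4.0, 3.5, 4.5]
True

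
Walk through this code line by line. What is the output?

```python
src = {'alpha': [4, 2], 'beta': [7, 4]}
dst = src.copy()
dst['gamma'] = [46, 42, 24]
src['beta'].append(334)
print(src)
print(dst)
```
{'alpha': [4, 2], 'beta': [7, 4, 334]}
{'alpha': [4, 2], 'beta': [7, 4, 334], 'gamma': [46, 42, 24]}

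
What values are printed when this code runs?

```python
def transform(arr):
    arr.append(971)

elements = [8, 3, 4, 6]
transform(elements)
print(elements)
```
[8, 3, 4, 6, 971]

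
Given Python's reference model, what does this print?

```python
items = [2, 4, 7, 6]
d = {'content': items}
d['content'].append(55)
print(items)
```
[2, 4, 7, 6, 55]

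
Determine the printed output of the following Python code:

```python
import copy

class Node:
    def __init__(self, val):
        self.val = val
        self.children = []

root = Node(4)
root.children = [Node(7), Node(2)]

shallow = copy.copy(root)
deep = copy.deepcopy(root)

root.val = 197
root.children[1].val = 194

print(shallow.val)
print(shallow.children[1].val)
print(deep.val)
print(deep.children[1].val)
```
4
194
4
2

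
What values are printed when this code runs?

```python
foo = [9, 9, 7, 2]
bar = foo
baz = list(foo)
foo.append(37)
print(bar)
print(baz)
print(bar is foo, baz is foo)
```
[9, 9, 7, 2, 37]
[9, 9, 7, 2]
True False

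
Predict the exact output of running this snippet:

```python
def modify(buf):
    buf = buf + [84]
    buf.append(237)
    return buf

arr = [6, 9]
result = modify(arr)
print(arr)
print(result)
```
[6, 9]
[6, 9, 84, 237]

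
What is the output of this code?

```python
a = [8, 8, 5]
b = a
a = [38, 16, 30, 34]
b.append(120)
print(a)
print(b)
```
[38, 16, 30, 34]
[8, 8, 5, 120]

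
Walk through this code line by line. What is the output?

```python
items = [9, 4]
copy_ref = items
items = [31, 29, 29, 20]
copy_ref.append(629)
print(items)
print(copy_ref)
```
[31, 29, 29, 20]
[9, 4, 629]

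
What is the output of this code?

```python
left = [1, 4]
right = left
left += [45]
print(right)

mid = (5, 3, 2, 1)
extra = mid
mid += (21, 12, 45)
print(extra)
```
[1, 4, 45]
(5, 3, 2, 1)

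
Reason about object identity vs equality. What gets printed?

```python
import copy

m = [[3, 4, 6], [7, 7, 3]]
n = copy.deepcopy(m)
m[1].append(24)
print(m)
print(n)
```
[[3, 4, 6], [7, 7, 3, 24]]
[[3, 4, 6], [7, 7, 3]]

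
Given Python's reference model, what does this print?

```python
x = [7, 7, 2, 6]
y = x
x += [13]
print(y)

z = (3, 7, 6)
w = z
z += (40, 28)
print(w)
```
[7, 7, 2, 6, 13]
(3, 7, 6)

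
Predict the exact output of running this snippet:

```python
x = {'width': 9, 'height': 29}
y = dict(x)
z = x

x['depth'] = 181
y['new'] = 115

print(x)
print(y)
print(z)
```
{'width': 9, 'height': 29, 'depth': 181}
{'width': 9, 'height': 29, 'new': 115}
{'width': 9, 'height': 29, 'depth': 181}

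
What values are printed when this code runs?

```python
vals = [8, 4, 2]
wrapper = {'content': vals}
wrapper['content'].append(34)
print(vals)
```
[8, 4, 2, 34]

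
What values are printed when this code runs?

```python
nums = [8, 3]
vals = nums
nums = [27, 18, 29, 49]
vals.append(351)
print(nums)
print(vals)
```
[27, 18, 29, 49]
[8, 3, 351]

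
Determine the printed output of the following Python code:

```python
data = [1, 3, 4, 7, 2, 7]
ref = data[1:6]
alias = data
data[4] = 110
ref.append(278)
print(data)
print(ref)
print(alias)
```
[1, 3, 4, 7, 110, 7]
[3, 4, 7, 2, 7, 278]
[1, 3, 4, 7, 110, 7]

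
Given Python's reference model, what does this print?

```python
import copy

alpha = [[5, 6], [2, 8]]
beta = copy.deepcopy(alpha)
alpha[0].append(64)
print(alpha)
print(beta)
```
[[5, 6, 64], [2, 8]]
[[5, 6], [2, 8]]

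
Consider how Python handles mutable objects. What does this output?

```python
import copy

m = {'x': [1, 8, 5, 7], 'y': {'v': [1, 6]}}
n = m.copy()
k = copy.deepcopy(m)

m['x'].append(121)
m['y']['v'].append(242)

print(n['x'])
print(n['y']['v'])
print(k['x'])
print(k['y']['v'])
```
[1, 8, 5, 7, 121]
[1, 6, 242]
[1, 8, 5, 7]
[1, 6]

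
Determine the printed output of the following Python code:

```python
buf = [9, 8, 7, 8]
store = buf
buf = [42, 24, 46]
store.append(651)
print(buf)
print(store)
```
[42, 24, 46]
[9, 8, 7, 8, 651]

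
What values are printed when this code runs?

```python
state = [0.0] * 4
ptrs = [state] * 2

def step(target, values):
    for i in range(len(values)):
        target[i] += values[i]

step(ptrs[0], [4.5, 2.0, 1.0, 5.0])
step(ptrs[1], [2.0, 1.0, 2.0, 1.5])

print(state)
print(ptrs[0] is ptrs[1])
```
[6.5, 3.0, 3.0, 6.5]
True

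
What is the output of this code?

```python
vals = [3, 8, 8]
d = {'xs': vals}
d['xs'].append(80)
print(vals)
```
[3, 8, 8, 80]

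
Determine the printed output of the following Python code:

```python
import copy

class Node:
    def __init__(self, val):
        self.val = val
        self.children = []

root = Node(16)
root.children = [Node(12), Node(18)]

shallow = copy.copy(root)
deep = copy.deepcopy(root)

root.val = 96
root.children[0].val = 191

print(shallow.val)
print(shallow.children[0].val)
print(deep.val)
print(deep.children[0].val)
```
16
191
16
12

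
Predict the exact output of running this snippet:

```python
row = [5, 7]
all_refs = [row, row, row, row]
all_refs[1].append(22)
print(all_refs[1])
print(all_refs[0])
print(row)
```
[5, 7, 22]
[5, 7, 22]
[5, 7, 22]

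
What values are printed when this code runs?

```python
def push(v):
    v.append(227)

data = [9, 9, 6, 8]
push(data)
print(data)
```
[9, 9, 6, 8, 227]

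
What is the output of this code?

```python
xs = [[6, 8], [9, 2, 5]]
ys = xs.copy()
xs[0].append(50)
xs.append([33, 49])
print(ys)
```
[[6, 8, 50], [9, 2, 5]]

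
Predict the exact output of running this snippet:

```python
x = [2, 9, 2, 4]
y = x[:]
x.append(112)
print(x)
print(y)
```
[2, 9, 2, 4, 112]
[2, 9, 2, 4]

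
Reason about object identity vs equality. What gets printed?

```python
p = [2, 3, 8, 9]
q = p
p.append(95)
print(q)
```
[2, 3, 8, 9, 95]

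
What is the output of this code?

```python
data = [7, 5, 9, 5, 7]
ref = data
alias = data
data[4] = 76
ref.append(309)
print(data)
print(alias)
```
[7, 5, 9, 5, 76, 309]
[7, 5, 9, 5, 76, 309]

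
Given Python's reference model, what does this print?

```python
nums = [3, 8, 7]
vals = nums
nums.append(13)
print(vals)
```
[3, 8, 7, 13]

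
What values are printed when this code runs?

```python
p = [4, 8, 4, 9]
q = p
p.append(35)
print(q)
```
[4, 8, 4, 9, 35]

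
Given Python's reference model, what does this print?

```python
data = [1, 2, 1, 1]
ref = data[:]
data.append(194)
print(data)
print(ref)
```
[1, 2, 1, 1, 194]
[1, 2, 1, 1]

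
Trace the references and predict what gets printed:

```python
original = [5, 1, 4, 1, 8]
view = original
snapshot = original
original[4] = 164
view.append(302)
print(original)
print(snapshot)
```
[5, 1, 4, 1, 164, 302]
[5, 1, 4, 1, 164, 302]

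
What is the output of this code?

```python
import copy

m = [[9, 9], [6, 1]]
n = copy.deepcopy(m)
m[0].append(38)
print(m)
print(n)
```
[[9, 9, 38], [6, 1]]
[[9, 9], [6, 1]]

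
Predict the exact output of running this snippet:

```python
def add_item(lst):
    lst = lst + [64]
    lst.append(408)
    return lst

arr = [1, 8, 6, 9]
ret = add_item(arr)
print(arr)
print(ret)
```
[1, 8, 6, 9]
[1, 8, 6, 9, 64, 408]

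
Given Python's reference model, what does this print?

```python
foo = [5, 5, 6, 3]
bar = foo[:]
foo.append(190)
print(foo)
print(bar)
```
[5, 5, 6, 3, 190]
[5, 5, 6, 3]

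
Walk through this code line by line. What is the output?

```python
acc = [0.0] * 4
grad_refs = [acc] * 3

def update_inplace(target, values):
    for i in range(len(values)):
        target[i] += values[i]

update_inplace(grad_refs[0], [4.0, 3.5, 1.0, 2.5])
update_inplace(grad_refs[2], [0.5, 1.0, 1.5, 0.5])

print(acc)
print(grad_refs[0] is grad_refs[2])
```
[4.5, 4.5, 2.5, 3.0]
True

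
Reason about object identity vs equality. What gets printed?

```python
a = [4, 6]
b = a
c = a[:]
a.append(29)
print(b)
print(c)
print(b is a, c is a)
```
[4, 6, 29]
[4, 6]
True False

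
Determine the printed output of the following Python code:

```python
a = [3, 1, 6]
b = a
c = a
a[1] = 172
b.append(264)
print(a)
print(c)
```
[3, 172, 6, 264]
[3, 172, 6, 264]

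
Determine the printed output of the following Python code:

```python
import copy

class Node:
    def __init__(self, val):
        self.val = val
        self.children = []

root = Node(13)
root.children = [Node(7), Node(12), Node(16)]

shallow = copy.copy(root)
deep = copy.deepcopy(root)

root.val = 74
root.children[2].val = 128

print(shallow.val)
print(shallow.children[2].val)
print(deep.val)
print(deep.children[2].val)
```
13
128
13
16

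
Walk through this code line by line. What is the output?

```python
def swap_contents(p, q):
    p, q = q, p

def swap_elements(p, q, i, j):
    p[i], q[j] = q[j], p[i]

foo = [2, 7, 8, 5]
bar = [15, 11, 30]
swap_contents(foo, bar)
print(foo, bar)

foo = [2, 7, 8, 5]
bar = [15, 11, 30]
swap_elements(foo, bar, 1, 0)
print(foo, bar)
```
[2, 7, 8, 5] [15, 11, 30]
[2, 15, 8, 5] [7, 11, 30]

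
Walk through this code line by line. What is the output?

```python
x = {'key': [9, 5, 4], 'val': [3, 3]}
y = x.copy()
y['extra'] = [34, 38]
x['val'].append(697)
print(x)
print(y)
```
{'key': [9, 5, 4], 'val': [3, 3, 697]}
{'key': [9, 5, 4], 'val': [3, 3, 697], 'extra': [34, 38]}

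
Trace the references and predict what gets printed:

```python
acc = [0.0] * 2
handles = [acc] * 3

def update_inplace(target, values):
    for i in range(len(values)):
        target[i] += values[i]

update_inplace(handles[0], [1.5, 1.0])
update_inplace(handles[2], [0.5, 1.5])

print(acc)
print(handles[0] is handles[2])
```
[2.0, 2.5]
True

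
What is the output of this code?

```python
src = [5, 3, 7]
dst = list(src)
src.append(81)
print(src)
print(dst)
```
[5, 3, 7, 81]
[5, 3, 7]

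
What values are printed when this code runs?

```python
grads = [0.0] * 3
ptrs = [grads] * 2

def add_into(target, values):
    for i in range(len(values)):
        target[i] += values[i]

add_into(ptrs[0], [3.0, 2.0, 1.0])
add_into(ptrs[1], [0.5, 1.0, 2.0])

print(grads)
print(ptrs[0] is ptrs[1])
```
[3.5, 3.0, 3.0]
True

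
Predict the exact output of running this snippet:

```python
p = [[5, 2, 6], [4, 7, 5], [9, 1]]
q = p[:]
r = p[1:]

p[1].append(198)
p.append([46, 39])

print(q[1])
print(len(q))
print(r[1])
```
[4, 7, 5, 198]
3
[9, 1]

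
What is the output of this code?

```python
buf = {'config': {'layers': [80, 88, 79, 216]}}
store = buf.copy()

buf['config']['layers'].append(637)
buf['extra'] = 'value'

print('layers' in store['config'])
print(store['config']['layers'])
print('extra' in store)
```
True
[80, 88, 79, 216, 637]
False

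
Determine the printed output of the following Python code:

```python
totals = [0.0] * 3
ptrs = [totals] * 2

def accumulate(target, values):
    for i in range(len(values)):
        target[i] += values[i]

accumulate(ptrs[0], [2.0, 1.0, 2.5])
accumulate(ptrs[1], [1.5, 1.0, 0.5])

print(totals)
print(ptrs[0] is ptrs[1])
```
[3.5, 2.0, 3.0]
True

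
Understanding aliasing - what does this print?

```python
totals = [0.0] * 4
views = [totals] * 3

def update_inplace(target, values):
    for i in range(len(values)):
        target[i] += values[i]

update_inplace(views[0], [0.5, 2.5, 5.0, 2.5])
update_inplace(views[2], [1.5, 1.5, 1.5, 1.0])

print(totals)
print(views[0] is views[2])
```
[2.0, 4.0, 6.5, 3.5]
True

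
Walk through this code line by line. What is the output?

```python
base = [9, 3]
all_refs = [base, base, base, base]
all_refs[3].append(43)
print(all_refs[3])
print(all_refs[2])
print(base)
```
[9, 3, 43]
[9, 3, 43]
[9, 3, 43]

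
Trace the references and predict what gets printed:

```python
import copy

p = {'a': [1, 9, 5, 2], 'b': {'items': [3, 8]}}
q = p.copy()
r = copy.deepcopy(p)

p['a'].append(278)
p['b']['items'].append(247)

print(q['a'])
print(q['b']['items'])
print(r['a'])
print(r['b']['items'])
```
[1, 9, 5, 2, 278]
[3, 8, 247]
[1, 9, 5, 2]
[3, 8]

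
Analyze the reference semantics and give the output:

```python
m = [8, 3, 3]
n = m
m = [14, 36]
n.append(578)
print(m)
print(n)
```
[14, 36]
[8, 3, 3, 578]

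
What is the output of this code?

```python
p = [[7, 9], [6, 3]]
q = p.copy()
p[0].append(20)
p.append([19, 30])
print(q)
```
[[7, 9, 20], [6, 3]]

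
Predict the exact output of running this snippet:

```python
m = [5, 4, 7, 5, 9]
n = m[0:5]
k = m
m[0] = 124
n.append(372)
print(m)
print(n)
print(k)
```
[124, 4, 7, 5, 9]
[5, 4, 7, 5, 9, 372]
[124, 4, 7, 5, 9]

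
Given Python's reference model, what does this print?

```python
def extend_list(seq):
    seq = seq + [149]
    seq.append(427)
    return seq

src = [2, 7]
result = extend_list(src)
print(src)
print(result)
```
[2, 7]
[2, 7, 149, 427]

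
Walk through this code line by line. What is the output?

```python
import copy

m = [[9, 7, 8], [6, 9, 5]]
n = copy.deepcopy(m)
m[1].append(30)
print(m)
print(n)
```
[[9, 7, 8], [6, 9, 5, 30]]
[[9, 7, 8], [6, 9, 5]]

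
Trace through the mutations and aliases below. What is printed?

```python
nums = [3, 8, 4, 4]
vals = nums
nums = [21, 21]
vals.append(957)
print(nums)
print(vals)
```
[21, 21]
[3, 8, 4, 4, 957]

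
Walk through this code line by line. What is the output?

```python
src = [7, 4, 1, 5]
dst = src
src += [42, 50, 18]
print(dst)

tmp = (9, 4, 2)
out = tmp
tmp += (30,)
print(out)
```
[7, 4, 1, 5, 42, 50, 18]
(9, 4, 2)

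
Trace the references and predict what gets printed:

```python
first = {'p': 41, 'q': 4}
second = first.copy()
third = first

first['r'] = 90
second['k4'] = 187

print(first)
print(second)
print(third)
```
{'p': 41, 'q': 4, 'r': 90}
{'p': 41, 'q': 4, 'k4': 187}
{'p': 41, 'q': 4, 'r': 90}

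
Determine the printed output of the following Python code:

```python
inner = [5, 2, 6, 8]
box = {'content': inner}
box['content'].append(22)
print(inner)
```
[5, 2, 6, 8, 22]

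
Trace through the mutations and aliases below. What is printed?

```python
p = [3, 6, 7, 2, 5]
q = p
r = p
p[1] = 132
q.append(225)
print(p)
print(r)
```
[3, 132, 7, 2, 5, 225]
[3, 132, 7, 2, 5, 225]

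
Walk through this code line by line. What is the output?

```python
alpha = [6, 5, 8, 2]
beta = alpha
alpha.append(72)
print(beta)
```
[6, 5, 8, 2, 72]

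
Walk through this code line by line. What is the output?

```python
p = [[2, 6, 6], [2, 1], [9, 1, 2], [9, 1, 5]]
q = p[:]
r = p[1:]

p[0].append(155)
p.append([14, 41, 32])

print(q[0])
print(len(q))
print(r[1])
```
[2, 6, 6, 155]
4
[9, 1, 2]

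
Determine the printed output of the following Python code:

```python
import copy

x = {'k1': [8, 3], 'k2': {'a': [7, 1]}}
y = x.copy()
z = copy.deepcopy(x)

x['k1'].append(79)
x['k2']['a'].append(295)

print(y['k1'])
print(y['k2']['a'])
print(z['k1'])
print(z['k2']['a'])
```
[8, 3, 79]
[7, 1, 295]
[8, 3]
[7, 1]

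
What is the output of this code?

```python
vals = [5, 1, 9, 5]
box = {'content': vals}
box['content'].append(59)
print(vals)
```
[5, 1, 9, 5, 59]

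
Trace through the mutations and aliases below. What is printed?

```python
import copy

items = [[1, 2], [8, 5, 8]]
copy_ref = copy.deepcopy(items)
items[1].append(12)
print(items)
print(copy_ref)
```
[[1, 2], [8, 5, 8, 12]]
[[1, 2], [8, 5, 8]]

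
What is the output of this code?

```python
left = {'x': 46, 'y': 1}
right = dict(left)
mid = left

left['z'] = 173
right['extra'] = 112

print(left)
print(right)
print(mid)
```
{'x': 46, 'y': 1, 'z': 173}
{'x': 46, 'y': 1, 'extra': 112}
{'x': 46, 'y': 1, 'z': 173}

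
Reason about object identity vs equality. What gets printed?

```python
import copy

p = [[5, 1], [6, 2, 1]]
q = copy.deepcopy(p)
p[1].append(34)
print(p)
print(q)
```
[[5, 1], [6, 2, 1, 34]]
[[5, 1], [6, 2, 1]]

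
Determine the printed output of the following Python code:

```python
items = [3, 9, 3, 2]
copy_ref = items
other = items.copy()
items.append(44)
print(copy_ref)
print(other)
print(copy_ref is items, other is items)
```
[3, 9, 3, 2, 44]
[3, 9, 3, 2]
True False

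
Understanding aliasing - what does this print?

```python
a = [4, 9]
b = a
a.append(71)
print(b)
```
[4, 9, 71]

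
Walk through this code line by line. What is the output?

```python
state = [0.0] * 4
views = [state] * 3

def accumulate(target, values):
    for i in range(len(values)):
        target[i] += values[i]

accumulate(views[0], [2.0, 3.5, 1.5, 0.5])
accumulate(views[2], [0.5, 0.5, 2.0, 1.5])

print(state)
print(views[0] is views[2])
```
[2.5, 4.0, 3.5, 2.0]
True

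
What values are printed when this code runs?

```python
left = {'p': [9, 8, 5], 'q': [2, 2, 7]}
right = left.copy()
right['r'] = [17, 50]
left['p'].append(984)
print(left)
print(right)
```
{'p': [9, 8, 5, 984], 'q': [2, 2, 7]}
{'p': [9, 8, 5, 984], 'q': [2, 2, 7], 'r': [17, 50]}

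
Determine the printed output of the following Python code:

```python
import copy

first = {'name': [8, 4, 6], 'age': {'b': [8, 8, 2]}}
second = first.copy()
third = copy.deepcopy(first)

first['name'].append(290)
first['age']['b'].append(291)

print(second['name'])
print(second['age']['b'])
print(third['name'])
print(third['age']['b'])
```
[8, 4, 6, 290]
[8, 8, 2, 291]
[8, 4, 6]
[8, 8, 2]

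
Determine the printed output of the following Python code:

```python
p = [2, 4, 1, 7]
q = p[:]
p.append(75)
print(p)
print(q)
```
[2, 4, 1, 7, 75]
[2, 4, 1, 7]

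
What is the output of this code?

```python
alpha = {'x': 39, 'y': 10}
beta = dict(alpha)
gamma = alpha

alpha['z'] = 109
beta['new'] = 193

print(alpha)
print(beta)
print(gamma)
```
{'x': 39, 'y': 10, 'z': 109}
{'x': 39, 'y': 10, 'new': 193}
{'x': 39, 'y': 10, 'z': 109}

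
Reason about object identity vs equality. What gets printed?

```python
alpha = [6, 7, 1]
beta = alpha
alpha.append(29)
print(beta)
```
[6, 7, 1, 29]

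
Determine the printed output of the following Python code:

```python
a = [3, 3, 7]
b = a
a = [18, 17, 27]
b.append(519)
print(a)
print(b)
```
[18, 17, 27]
[3, 3, 7, 519]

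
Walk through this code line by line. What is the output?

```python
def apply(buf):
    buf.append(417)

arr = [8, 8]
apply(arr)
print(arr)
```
[8, 8, 417]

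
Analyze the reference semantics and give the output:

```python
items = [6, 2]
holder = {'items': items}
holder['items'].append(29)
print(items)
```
[6, 2, 29]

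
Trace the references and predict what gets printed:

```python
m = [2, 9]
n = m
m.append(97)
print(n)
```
[2, 9, 97]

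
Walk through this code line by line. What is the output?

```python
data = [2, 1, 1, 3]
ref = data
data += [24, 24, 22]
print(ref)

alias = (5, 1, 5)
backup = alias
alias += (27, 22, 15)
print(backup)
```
[2, 1, 1, 3, 24, 24, 22]
(5, 1, 5)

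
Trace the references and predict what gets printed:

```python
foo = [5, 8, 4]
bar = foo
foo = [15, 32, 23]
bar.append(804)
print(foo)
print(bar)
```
[15, 32, 23]
[5, 8, 4, 804]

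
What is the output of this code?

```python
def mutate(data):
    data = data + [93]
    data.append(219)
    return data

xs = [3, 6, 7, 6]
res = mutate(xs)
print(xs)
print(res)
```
[3, 6, 7, 6]
[3, 6, 7, 6, 93, 219]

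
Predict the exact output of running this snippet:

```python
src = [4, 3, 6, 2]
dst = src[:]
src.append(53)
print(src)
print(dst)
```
[4, 3, 6, 2, 53]
[4, 3, 6, 2]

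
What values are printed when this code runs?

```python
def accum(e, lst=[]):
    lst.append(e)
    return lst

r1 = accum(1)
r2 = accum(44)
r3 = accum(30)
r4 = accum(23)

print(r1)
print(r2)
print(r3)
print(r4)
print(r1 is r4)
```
[1, 44, 30, 23]
[1, 44, 30, 23]
[1, 44, 30, 23]
[1, 44, 30, 23]
True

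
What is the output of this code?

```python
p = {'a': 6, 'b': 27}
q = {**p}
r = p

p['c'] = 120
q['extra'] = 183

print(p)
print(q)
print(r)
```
{'a': 6, 'b': 27, 'c': 120}
{'a': 6, 'b': 27, 'extra': 183}
{'a': 6, 'b': 27, 'c': 120}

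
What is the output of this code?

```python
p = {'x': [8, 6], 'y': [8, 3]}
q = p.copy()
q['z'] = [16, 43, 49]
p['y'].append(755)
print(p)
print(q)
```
{'x': [8, 6], 'y': [8, 3, 755]}
{'x': [8, 6], 'y': [8, 3, 755], 'z': [16, 43, 49]}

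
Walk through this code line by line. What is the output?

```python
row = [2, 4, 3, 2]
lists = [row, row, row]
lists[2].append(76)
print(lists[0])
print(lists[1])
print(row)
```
[2, 4, 3, 2, 76]
[2, 4, 3, 2, 76]
[2, 4, 3, 2, 76]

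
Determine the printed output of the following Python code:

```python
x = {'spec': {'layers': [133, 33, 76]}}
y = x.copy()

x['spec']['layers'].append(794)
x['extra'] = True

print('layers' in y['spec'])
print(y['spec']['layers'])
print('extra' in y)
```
True
[133, 33, 76, 794]
False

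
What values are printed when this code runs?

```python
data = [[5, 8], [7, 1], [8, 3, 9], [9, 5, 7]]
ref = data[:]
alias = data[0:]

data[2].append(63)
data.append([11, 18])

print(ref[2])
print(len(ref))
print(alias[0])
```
[8, 3, 9, 63]
4
[5, 8]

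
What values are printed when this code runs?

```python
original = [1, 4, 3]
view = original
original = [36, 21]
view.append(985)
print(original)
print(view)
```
[36, 21]
[1, 4, 3, 985]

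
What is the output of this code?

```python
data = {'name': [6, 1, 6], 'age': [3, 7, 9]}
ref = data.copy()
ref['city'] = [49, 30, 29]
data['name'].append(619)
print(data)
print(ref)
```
{'name': [6, 1, 6, 619], 'age': [3, 7, 9]}
{'name': [6, 1, 6, 619], 'age': [3, 7, 9], 'city': [49, 30, 29]}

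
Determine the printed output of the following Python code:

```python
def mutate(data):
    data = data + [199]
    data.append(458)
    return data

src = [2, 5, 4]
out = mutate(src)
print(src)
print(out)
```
[2, 5, 4]
[2, 5, 4, 199, 458]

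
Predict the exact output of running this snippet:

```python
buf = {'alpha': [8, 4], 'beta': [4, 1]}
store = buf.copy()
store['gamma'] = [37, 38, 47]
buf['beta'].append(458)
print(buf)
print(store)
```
{'alpha': [8, 4], 'beta': [4, 1, 458]}
{'alpha': [8, 4], 'beta': [4, 1, 458], 'gamma': [37, 38, 47]}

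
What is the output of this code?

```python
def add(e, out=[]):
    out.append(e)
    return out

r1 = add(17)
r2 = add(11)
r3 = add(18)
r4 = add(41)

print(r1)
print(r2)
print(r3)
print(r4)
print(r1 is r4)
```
[17, 11, 18, 41]
[17, 11, 18, 41]
[17, 11, 18, 41]
[17, 11, 18, 41]
True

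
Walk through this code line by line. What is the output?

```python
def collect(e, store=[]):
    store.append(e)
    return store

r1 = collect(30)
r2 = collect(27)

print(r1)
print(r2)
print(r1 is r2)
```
[30, 27]
[30, 27]
True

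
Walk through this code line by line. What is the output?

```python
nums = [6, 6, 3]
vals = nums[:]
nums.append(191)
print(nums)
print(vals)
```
[6, 6, 3, 191]
[6, 6, 3]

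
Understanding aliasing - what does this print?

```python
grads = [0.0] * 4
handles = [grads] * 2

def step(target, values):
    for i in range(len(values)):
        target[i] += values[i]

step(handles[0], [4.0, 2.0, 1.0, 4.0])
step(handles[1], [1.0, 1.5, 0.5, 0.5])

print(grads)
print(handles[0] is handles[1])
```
[5.0, 3.5, 1.5, 4.5]
True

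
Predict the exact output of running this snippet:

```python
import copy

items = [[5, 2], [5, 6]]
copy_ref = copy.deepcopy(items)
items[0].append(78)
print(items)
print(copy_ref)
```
[[5, 2, 78], [5, 6]]
[[5, 2], [5, 6]]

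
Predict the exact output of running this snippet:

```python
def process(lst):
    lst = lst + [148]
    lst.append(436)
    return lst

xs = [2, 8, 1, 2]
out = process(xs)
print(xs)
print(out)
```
[2, 8, 1, 2]
[2, 8, 1, 2, 148, 436]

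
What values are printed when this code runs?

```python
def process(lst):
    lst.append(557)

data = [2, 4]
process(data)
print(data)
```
[2, 4, 557]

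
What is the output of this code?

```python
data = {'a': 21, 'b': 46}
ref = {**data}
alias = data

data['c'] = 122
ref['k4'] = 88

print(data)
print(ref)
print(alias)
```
{'a': 21, 'b': 46, 'c': 122}
{'a': 21, 'b': 46, 'k4': 88}
{'a': 21, 'b': 46, 'c': 122}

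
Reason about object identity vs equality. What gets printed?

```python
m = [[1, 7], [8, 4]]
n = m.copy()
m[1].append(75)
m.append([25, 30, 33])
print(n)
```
[[1, 7], [8, 4, 75]]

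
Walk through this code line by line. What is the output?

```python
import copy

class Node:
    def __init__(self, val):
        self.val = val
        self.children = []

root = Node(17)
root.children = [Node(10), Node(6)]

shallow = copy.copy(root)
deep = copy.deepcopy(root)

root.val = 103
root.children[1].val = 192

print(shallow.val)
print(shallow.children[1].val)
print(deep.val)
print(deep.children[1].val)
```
17
192
17
6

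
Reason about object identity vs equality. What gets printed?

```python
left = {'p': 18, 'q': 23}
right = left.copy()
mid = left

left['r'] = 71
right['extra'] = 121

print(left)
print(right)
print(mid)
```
{'p': 18, 'q': 23, 'r': 71}
{'p': 18, 'q': 23, 'extra': 121}
{'p': 18, 'q': 23, 'r': 71}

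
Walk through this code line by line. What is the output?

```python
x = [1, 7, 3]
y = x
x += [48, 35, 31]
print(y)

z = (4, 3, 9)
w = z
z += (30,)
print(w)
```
[1, 7, 3, 48, 35, 31]
(4, 3, 9)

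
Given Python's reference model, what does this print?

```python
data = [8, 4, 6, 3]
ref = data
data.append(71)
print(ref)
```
[8, 4, 6, 3, 71]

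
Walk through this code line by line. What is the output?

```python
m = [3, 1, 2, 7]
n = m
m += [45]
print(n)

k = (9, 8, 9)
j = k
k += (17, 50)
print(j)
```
[3, 1, 2, 7, 45]
(9, 8, 9)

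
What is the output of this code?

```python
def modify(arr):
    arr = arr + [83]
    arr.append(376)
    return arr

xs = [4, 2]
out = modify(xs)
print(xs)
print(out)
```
[4, 2]
[4, 2, 83, 376]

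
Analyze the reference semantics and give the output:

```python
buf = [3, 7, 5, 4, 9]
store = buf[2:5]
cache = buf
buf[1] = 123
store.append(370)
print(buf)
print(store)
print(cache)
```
[3, 123, 5, 4, 9]
[5, 4, 9, 370]
[3, 123, 5, 4, 9]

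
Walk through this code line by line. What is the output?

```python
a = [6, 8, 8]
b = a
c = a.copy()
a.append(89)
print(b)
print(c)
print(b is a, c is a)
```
[6, 8, 8, 89]
[6, 8, 8]
True False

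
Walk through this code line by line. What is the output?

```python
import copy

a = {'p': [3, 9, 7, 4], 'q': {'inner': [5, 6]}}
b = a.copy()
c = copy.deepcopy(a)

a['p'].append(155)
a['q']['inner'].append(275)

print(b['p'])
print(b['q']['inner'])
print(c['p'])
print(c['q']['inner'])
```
[3, 9, 7, 4, 155]
[5, 6, 275]
[3, 9, 7, 4]
[5, 6]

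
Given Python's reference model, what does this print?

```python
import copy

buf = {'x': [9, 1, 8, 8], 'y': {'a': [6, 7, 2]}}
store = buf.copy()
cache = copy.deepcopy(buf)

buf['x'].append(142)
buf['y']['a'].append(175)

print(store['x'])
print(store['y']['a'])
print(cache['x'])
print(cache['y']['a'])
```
[9, 1, 8, 8, 142]
[6, 7, 2, 175]
[9, 1, 8, 8]
[6, 7, 2]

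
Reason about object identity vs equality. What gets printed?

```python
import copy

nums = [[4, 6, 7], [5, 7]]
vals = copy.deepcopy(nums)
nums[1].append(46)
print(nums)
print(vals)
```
[[4, 6, 7], [5, 7, 46]]
[[4, 6, 7], [5, 7]]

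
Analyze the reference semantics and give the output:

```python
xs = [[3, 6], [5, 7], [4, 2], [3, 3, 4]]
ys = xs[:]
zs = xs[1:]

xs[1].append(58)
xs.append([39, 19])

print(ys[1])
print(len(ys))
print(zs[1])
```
[5, 7, 58]
4
[4, 2]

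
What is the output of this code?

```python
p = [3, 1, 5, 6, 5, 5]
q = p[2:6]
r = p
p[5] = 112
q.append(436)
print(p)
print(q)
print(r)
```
[3, 1, 5, 6, 5, 112]
[5, 6, 5, 5, 436]
[3, 1, 5, 6, 5, 112]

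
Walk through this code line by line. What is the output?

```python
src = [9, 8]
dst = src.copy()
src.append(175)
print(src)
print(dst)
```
[9, 8, 175]
[9, 8]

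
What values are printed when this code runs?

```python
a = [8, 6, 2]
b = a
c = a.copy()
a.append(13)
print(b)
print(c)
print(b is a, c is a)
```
[8, 6, 2, 13]
[8, 6, 2]
True False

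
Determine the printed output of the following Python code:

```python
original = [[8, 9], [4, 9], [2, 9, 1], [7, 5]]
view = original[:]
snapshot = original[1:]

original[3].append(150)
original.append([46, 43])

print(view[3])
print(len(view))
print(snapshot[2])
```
[7, 5, 150]
4
[7, 5, 150]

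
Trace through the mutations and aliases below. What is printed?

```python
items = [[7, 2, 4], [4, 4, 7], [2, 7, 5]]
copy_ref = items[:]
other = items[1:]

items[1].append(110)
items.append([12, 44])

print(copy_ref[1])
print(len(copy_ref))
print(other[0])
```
[4, 4, 7, 110]
3
[4, 4, 7, 110]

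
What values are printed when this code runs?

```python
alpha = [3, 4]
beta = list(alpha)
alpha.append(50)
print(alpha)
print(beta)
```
[3, 4, 50]
[3, 4]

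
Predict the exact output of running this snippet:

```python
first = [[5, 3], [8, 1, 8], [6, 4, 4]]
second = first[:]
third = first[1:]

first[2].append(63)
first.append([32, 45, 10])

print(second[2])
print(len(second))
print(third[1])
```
[6, 4, 4, 63]
3
[6, 4, 4, 63]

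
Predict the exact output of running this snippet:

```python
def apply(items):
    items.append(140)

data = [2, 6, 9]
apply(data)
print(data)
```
[2, 6, 9, 140]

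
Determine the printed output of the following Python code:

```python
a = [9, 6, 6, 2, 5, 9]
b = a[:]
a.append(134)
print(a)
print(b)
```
[9, 6, 6, 2, 5, 9, 134]
[9, 6, 6, 2, 5, 9]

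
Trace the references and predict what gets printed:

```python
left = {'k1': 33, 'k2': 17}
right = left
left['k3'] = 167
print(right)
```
{'k1': 33, 'k2': 17, 'k3': 167}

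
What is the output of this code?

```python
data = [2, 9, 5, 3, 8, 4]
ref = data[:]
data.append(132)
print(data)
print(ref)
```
[2, 9, 5, 3, 8, 4, 132]
[2, 9, 5, 3, 8, 4]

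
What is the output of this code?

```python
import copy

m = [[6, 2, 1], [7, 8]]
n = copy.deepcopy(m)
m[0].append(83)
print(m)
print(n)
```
[[6, 2, 1, 83], [7, 8]]
[[6, 2, 1], [7, 8]]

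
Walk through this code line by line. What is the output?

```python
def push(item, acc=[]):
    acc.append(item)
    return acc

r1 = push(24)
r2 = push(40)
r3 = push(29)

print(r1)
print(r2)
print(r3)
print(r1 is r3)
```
[24, 40, 29]
[24, 40, 29]
[24, 40, 29]
True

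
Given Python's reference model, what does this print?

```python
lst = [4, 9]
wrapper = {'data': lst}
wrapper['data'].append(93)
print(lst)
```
[4, 9, 93]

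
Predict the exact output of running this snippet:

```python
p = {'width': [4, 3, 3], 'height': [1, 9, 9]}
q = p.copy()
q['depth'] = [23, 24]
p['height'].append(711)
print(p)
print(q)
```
{'width': [4, 3, 3], 'height': [1, 9, 9, 711]}
{'width': [4, 3, 3], 'height': [1, 9, 9, 711], 'depth': [23, 24]}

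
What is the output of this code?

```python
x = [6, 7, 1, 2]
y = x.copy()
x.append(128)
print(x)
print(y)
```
[6, 7, 1, 2, 128]
[6, 7, 1, 2]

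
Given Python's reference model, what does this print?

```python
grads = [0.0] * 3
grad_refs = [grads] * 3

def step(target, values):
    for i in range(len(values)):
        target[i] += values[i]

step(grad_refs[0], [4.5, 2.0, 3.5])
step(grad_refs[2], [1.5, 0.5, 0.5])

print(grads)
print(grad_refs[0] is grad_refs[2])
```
[6.0, 2.5, 4.0]
True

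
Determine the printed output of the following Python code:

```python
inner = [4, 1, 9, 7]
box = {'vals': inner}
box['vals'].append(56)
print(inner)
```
[4, 1, 9, 7, 56]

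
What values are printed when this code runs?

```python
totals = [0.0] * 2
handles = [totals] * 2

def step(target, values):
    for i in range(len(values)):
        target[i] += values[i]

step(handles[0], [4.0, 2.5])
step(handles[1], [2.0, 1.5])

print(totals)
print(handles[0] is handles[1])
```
[6.0, 4.0]
True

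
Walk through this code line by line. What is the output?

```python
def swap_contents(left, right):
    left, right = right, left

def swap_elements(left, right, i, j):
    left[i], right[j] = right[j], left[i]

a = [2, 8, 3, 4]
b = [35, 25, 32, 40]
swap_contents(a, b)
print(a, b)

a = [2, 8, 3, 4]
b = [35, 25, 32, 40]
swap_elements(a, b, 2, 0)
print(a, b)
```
[2, 8, 3, 4] [35, 25, 32, 40]
[2, 8, 35, 4] [3, 25, 32, 40]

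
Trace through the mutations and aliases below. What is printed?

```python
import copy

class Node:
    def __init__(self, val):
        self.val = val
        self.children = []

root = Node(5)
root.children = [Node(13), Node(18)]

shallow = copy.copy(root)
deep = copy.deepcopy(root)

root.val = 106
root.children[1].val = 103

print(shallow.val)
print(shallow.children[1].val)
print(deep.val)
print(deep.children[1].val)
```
5
103
5
18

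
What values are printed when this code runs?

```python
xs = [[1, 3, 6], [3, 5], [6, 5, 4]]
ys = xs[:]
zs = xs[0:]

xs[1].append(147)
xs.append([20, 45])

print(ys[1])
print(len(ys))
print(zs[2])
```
[3, 5, 147]
3
[6, 5, 4]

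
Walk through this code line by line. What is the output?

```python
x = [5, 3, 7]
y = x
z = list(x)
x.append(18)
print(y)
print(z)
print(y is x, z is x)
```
[5, 3, 7, 18]
[5, 3, 7]
True False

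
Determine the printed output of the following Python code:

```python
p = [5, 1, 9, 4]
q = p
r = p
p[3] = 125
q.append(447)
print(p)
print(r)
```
[5, 1, 9, 125, 447]
[5, 1, 9, 125, 447]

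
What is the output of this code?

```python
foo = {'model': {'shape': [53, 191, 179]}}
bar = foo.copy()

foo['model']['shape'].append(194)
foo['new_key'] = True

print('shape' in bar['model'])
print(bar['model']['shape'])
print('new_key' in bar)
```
True
[53, 191, 179, 194]
False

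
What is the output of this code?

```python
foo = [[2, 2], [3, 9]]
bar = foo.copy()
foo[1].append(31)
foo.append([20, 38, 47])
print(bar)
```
[[2, 2], [3, 9, 31]]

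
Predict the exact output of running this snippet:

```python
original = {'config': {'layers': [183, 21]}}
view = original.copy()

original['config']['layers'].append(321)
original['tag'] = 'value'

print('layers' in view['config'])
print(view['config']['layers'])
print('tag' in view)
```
True
[183, 21, 321]
False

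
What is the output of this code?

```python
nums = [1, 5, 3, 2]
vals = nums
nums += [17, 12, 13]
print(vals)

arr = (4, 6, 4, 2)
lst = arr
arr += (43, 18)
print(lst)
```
[1, 5, 3, 2, 17, 12, 13]
(4, 6, 4, 2)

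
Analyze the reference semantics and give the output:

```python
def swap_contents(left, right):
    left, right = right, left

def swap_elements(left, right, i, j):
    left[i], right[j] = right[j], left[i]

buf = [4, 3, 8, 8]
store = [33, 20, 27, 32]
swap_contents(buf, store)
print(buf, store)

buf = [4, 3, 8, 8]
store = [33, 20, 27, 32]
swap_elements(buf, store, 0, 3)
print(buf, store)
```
[4, 3, 8, 8] [33, 20, 27, 32]
[32, 3, 8, 8] [33, 20, 27, 4]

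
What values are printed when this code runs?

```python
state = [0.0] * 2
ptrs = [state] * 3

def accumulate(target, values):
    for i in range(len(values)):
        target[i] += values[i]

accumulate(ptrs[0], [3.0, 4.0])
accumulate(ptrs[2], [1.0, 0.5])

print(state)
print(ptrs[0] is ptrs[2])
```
[4.0, 4.5]
True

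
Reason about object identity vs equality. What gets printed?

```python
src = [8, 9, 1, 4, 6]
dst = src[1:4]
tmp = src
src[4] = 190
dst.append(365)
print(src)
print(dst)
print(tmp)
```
[8, 9, 1, 4, 190]
[9, 1, 4, 365]
[8, 9, 1, 4, 190]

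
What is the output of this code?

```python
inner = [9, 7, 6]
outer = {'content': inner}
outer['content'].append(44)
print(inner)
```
[9, 7, 6, 44]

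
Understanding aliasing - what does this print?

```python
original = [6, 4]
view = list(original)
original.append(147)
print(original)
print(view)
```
[6, 4, 147]
[6, 4]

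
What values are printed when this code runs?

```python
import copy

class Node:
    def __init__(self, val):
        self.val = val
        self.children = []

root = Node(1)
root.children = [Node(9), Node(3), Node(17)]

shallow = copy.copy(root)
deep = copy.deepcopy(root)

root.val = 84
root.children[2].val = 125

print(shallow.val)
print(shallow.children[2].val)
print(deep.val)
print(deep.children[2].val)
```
1
125
1
17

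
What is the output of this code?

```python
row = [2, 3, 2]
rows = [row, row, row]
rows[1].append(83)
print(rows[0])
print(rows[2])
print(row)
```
[2, 3, 2, 83]
[2, 3, 2, 83]
[2, 3, 2, 83]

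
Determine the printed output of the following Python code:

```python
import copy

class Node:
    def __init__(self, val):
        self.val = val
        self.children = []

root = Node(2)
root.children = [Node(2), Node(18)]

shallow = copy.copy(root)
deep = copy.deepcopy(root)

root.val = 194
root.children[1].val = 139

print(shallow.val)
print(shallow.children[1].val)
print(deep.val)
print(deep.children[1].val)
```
2
139
2
18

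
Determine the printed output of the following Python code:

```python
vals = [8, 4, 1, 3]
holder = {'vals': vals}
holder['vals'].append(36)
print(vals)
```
[8, 4, 1, 3, 36]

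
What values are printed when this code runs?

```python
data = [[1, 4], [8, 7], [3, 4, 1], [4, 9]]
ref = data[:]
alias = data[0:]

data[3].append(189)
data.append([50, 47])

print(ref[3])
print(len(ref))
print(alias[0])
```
[4, 9, 189]
4
[1, 4]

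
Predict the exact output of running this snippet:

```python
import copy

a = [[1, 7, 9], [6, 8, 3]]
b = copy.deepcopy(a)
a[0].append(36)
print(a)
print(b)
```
[[1, 7, 9, 36], [6, 8, 3]]
[[1, 7, 9], [6, 8, 3]]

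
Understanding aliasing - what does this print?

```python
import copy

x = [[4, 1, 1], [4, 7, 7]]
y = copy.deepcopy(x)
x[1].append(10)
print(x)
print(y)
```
[[4, 1, 1], [4, 7, 7, 10]]
[[4, 1, 1], [4, 7, 7]]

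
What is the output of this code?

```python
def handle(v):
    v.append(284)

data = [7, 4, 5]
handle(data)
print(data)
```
[7, 4, 5, 284]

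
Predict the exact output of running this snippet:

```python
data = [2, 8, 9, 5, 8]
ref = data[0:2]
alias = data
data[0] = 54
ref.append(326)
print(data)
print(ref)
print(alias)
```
[54, 8, 9, 5, 8]
[2, 8, 326]
[54, 8, 9, 5, 8]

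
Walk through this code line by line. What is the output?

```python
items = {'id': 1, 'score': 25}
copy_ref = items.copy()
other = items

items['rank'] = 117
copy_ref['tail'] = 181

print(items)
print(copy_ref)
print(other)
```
{'id': 1, 'score': 25, 'rank': 117}
{'id': 1, 'score': 25, 'tail': 181}
{'id': 1, 'score': 25, 'rank': 117}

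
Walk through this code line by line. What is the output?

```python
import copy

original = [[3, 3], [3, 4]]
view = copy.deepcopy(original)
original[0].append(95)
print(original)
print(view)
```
[[3, 3, 95], [3, 4]]
[[3, 3], [3, 4]]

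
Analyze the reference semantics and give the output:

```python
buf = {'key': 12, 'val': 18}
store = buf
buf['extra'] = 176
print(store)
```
{'key': 12, 'val': 18, 'extra': 176}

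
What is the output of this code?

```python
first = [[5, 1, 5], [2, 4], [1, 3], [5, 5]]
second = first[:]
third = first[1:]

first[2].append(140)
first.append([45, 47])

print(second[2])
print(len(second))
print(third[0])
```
[1, 3, 140]
4
[2, 4]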